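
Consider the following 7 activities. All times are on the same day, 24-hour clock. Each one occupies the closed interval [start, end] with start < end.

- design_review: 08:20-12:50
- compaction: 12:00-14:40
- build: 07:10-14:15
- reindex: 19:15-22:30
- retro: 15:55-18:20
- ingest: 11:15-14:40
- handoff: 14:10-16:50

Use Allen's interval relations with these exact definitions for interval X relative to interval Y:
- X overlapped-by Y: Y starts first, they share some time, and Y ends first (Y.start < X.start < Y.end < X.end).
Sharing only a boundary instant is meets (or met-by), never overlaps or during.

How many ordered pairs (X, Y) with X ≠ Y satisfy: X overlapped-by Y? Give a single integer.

Checking all 42 ordered pairs for relation 'overlapped-by'; matching pairs in alphabetical order:
(compaction, build): compaction overlapped-by build ✓
(compaction, design_review): compaction overlapped-by design_review ✓
(handoff, build): handoff overlapped-by build ✓
(handoff, compaction): handoff overlapped-by compaction ✓
(handoff, ingest): handoff overlapped-by ingest ✓
(ingest, build): ingest overlapped-by build ✓
(ingest, design_review): ingest overlapped-by design_review ✓
(retro, handoff): retro overlapped-by handoff ✓
Count: 8.

8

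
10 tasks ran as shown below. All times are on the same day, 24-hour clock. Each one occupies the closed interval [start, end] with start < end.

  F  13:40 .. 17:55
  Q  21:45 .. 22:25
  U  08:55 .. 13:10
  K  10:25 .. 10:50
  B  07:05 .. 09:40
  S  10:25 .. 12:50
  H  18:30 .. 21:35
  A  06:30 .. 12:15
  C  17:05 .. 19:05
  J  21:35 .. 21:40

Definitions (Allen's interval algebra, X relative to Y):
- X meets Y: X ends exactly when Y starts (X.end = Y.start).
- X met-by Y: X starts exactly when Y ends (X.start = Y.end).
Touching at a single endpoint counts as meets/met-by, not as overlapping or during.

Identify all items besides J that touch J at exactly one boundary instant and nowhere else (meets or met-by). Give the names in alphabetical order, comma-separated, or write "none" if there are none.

H

Target J = [21:35, 21:40].
A [06:30, 12:15] → before → no.
B [07:05, 09:40] → before → no.
C [17:05, 19:05] → before → no.
F [13:40, 17:55] → before → no.
H [18:30, 21:35] → meets → yes.
K [10:25, 10:50] → before → no.
Q [21:45, 22:25] → after → no.
S [10:25, 12:50] → before → no.
U [08:55, 13:10] → before → no.
Result: H.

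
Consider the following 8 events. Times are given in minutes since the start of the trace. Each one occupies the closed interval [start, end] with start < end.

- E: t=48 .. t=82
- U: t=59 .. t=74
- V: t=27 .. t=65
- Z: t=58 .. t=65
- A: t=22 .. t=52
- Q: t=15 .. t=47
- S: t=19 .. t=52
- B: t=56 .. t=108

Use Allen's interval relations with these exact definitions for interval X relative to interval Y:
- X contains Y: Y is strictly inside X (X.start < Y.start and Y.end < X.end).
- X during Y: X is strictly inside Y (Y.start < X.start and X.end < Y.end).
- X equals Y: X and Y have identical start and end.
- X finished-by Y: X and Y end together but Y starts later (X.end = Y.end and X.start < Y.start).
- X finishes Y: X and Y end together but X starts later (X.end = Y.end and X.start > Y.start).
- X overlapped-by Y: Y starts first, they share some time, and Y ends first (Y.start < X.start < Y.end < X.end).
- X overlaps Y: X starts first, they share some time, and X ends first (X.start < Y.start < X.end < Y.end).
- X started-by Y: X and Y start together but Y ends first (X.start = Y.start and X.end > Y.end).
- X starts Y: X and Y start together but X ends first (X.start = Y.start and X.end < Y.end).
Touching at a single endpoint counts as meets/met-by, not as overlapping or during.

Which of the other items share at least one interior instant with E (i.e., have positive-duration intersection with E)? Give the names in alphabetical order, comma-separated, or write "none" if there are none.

A, B, S, U, V, Z

Target E = [t=48, t=82].
A [t=22, t=52] → overlaps → yes.
B [t=56, t=108] → overlapped-by → yes.
Q [t=15, t=47] → before → no.
S [t=19, t=52] → overlaps → yes.
U [t=59, t=74] → during → yes.
V [t=27, t=65] → overlaps → yes.
Z [t=58, t=65] → during → yes.
Result: A, B, S, U, V, Z.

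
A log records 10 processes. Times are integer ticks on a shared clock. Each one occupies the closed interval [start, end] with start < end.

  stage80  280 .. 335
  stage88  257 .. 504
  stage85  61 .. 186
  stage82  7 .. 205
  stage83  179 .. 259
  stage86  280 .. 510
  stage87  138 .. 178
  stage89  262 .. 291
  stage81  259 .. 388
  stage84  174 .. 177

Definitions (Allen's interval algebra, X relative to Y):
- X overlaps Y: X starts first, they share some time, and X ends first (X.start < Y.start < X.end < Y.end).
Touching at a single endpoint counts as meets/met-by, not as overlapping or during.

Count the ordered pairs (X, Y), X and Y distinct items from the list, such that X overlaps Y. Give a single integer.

7

Checking all 90 ordered pairs for relation 'overlaps'; matching pairs in alphabetical order:
(stage81, stage86): stage81 overlaps stage86 ✓
(stage82, stage83): stage82 overlaps stage83 ✓
(stage83, stage88): stage83 overlaps stage88 ✓
(stage85, stage83): stage85 overlaps stage83 ✓
(stage88, stage86): stage88 overlaps stage86 ✓
(stage89, stage80): stage89 overlaps stage80 ✓
(stage89, stage86): stage89 overlaps stage86 ✓
Count: 7.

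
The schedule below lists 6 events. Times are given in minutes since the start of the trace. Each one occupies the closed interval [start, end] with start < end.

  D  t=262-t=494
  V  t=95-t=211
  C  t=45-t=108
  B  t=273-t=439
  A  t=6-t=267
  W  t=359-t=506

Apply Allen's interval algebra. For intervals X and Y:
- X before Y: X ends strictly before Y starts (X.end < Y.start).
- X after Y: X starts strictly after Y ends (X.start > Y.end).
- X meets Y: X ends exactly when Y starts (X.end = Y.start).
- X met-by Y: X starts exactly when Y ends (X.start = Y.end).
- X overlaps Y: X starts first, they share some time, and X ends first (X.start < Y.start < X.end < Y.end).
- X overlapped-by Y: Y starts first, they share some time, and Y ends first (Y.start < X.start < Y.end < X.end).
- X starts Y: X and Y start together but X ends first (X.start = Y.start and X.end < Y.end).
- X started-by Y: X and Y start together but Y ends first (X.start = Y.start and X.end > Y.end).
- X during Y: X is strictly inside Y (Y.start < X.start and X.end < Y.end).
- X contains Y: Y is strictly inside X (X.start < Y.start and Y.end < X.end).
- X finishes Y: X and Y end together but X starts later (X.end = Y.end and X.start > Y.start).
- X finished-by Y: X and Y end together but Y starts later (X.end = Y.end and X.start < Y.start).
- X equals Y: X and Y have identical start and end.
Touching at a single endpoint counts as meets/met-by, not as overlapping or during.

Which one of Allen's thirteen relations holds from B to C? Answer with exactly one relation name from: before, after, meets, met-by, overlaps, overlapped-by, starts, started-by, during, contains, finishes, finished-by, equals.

B = [t=273, t=439]; C = [t=45, t=108].
Compare endpoints: B.start > C.start, B.start > C.end, B.end > C.start, B.end > C.end.
That pattern is 'after'.

after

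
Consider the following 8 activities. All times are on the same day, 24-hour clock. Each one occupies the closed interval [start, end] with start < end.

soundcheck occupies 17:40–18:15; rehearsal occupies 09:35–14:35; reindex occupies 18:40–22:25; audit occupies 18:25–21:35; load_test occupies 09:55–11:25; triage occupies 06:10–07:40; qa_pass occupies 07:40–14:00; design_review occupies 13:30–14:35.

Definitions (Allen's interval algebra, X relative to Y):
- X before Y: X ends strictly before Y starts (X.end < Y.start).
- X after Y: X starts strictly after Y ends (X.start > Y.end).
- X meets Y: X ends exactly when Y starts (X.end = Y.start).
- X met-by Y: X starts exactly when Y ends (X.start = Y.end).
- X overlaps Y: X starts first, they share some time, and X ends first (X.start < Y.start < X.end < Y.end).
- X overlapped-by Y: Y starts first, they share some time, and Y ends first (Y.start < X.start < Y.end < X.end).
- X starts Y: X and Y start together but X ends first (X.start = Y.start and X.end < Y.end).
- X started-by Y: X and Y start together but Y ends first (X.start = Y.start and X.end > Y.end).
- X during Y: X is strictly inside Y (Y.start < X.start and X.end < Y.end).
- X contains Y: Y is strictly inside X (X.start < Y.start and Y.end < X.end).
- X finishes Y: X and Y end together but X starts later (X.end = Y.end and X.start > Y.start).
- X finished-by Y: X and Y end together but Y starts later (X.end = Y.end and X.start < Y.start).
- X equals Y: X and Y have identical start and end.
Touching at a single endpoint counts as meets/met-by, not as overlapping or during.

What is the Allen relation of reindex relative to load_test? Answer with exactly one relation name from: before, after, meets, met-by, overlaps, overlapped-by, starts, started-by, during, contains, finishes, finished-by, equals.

reindex = [18:40, 22:25]; load_test = [09:55, 11:25].
Compare endpoints: reindex.start > load_test.start, reindex.start > load_test.end, reindex.end > load_test.start, reindex.end > load_test.end.
That pattern is 'after'.

after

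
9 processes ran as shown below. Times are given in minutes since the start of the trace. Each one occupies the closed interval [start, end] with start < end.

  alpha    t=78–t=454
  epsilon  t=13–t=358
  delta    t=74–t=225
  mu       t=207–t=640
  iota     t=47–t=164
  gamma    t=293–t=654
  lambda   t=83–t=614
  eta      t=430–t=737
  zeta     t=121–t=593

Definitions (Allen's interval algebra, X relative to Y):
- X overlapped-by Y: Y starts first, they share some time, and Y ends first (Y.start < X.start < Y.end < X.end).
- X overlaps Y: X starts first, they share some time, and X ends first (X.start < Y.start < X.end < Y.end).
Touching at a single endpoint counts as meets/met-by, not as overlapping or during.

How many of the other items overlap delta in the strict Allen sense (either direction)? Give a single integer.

5

Target delta = [t=74, t=225].
alpha [t=78, t=454] → overlapped-by → counts.
epsilon [t=13, t=358] → contains → no.
eta [t=430, t=737] → after → no.
gamma [t=293, t=654] → after → no.
iota [t=47, t=164] → overlaps → counts.
lambda [t=83, t=614] → overlapped-by → counts.
mu [t=207, t=640] → overlapped-by → counts.
zeta [t=121, t=593] → overlapped-by → counts.
Total: 5.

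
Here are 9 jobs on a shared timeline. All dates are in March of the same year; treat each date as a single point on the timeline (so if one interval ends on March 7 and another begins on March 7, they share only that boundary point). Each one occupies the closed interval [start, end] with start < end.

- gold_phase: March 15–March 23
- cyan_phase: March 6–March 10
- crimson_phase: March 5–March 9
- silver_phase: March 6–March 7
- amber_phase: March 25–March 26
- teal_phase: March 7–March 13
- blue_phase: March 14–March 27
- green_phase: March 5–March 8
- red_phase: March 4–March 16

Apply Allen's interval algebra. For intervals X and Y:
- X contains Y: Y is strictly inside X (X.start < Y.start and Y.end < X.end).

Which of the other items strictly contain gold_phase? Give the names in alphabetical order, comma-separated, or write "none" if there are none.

blue_phase

Target gold_phase = [March 15, March 23].
amber_phase [March 25, March 26] → after → no.
blue_phase [March 14, March 27] → contains → yes.
crimson_phase [March 5, March 9] → before → no.
cyan_phase [March 6, March 10] → before → no.
green_phase [March 5, March 8] → before → no.
red_phase [March 4, March 16] → overlaps → no.
silver_phase [March 6, March 7] → before → no.
teal_phase [March 7, March 13] → before → no.
Result: blue_phase.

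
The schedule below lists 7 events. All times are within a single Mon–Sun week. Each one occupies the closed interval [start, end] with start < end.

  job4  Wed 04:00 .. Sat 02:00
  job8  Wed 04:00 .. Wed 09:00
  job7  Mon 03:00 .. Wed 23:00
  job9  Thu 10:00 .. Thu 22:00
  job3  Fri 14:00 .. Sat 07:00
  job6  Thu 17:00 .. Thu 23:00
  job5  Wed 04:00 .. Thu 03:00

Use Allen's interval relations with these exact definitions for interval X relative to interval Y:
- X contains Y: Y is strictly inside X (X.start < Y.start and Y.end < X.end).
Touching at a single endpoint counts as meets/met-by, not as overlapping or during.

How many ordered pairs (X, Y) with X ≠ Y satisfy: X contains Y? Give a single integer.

3

Checking all 42 ordered pairs for relation 'contains'; matching pairs in alphabetical order:
(job4, job6): job4 contains job6 ✓
(job4, job9): job4 contains job9 ✓
(job7, job8): job7 contains job8 ✓
Count: 3.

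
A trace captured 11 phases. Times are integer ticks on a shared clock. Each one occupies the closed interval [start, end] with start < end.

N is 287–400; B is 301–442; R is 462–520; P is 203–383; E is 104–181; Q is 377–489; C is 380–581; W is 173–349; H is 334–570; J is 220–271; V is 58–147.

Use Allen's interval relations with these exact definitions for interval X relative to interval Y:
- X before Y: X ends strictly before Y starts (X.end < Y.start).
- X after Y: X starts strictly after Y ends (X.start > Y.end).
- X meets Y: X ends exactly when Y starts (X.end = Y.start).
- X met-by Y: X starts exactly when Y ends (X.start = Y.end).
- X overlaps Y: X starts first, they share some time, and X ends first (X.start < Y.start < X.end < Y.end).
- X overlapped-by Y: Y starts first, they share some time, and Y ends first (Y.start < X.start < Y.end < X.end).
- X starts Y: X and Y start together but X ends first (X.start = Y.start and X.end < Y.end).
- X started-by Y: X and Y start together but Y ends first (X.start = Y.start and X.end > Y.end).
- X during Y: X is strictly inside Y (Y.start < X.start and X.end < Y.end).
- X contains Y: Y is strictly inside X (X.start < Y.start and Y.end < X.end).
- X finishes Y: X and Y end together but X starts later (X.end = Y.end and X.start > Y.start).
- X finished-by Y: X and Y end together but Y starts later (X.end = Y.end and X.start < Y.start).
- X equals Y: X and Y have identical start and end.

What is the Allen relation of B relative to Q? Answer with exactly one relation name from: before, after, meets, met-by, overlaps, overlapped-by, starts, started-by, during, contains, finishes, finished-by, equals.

overlaps

B = [301, 442]; Q = [377, 489].
Compare endpoints: B.start < Q.start, B.start < Q.end, B.end > Q.start, B.end < Q.end.
That pattern is 'overlaps'.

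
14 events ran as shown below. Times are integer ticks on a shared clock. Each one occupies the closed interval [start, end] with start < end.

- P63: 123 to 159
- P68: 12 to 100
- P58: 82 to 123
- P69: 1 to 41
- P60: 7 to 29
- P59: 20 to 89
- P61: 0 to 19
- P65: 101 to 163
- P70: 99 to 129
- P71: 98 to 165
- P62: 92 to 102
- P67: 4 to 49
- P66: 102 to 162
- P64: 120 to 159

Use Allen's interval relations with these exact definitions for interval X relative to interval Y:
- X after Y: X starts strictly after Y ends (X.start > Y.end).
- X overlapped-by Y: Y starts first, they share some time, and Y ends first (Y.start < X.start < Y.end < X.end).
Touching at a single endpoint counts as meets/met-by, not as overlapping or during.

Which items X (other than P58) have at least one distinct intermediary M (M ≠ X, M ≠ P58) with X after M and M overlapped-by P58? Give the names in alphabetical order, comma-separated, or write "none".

Target P58 = [82, 123].
Intermediaries M with M overlapped-by P58: P64, P65, P66, P70, P71.
Via P64 — items with X after P64: none.
Via P65 — items with X after P65: none.
Via P66 — items with X after P66: none.
Via P70 — items with X after P70: none.
Via P71 — items with X after P71: none.
Union: none.

none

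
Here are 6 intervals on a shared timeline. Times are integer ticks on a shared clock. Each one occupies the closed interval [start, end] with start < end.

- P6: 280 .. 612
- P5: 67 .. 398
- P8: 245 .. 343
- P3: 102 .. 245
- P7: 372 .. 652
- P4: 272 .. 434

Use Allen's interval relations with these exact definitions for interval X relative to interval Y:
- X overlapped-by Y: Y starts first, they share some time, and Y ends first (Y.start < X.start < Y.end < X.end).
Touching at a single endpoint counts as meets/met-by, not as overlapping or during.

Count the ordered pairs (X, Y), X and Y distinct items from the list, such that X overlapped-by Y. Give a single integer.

8

Checking all 30 ordered pairs for relation 'overlapped-by'; matching pairs in alphabetical order:
(P4, P5): P4 overlapped-by P5 ✓
(P4, P8): P4 overlapped-by P8 ✓
(P6, P4): P6 overlapped-by P4 ✓
(P6, P5): P6 overlapped-by P5 ✓
(P6, P8): P6 overlapped-by P8 ✓
(P7, P4): P7 overlapped-by P4 ✓
(P7, P5): P7 overlapped-by P5 ✓
(P7, P6): P7 overlapped-by P6 ✓
Count: 8.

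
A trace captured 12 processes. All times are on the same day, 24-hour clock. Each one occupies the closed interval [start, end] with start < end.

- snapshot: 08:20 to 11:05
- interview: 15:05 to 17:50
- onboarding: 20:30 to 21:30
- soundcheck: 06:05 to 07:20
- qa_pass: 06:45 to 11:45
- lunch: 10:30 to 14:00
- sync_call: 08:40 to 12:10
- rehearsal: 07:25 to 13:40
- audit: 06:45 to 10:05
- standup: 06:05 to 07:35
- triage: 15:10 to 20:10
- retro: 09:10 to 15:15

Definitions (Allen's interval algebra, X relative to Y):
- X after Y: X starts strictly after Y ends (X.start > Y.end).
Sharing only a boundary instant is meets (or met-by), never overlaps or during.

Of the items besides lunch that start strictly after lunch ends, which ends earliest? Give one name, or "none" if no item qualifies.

interview

Target lunch = [10:30, 14:00].
audit [06:45, 10:05] → before → excluded.
interview [15:05, 17:50] → after → candidate.
onboarding [20:30, 21:30] → after → candidate.
qa_pass [06:45, 11:45] → overlaps → excluded.
rehearsal [07:25, 13:40] → overlaps → excluded.
retro [09:10, 15:15] → contains → excluded.
snapshot [08:20, 11:05] → overlaps → excluded.
soundcheck [06:05, 07:20] → before → excluded.
standup [06:05, 07:35] → before → excluded.
sync_call [08:40, 12:10] → overlaps → excluded.
triage [15:10, 20:10] → after → candidate.
Among candidates, earliest end is 17:50 → interview.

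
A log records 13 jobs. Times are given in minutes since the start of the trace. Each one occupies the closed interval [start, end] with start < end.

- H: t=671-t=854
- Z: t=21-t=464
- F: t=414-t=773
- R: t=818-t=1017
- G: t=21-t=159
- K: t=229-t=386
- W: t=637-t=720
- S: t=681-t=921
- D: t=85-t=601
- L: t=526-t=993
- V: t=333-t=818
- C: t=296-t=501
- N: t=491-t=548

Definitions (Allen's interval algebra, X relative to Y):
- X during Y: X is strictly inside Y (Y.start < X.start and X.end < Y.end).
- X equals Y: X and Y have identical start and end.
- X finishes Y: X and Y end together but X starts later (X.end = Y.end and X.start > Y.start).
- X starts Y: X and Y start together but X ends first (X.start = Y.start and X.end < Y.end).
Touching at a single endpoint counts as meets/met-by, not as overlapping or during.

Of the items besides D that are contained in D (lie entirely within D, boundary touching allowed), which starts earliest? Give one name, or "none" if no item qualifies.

Target D = [t=85, t=601].
C [t=296, t=501] → during → candidate.
F [t=414, t=773] → overlapped-by → excluded.
G [t=21, t=159] → overlaps → excluded.
H [t=671, t=854] → after → excluded.
K [t=229, t=386] → during → candidate.
L [t=526, t=993] → overlapped-by → excluded.
N [t=491, t=548] → during → candidate.
R [t=818, t=1017] → after → excluded.
S [t=681, t=921] → after → excluded.
V [t=333, t=818] → overlapped-by → excluded.
W [t=637, t=720] → after → excluded.
Z [t=21, t=464] → overlaps → excluded.
Among candidates, earliest start is t=229 → K.

K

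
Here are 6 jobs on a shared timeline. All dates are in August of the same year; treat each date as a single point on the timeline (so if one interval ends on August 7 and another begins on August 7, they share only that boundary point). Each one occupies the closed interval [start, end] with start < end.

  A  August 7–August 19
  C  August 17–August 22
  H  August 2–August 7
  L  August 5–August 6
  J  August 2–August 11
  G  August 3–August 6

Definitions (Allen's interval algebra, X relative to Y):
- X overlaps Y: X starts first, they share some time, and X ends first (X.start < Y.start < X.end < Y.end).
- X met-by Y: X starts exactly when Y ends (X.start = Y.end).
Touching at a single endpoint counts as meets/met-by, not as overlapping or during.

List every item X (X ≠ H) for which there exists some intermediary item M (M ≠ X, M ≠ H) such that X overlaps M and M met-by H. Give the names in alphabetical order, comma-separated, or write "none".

Target H = [August 2, August 7].
Intermediaries M with M met-by H: A.
Via A — items with X overlaps A: J.
Union: J.

J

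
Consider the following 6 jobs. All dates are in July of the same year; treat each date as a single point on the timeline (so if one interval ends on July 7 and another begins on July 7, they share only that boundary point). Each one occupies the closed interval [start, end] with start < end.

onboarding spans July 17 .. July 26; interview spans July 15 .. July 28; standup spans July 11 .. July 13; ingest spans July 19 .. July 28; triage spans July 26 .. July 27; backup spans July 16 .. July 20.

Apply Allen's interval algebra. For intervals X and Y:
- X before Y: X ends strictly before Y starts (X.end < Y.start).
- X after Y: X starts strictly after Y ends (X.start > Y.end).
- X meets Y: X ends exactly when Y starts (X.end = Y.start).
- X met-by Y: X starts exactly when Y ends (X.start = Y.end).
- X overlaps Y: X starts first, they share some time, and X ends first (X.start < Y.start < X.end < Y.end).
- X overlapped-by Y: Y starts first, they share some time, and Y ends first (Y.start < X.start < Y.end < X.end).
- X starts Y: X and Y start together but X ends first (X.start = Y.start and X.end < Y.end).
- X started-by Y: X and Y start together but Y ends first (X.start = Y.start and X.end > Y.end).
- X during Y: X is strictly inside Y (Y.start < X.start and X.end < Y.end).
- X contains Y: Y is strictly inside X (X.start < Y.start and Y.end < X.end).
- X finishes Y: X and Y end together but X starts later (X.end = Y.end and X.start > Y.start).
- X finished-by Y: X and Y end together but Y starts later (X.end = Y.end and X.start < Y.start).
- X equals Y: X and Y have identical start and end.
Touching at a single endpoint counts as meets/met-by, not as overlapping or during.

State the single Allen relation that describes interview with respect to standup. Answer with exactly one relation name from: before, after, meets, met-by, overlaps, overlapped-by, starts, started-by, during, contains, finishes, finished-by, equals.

interview = [July 15, July 28]; standup = [July 11, July 13].
Compare endpoints: interview.start > standup.start, interview.start > standup.end, interview.end > standup.start, interview.end > standup.end.
That pattern is 'after'.

after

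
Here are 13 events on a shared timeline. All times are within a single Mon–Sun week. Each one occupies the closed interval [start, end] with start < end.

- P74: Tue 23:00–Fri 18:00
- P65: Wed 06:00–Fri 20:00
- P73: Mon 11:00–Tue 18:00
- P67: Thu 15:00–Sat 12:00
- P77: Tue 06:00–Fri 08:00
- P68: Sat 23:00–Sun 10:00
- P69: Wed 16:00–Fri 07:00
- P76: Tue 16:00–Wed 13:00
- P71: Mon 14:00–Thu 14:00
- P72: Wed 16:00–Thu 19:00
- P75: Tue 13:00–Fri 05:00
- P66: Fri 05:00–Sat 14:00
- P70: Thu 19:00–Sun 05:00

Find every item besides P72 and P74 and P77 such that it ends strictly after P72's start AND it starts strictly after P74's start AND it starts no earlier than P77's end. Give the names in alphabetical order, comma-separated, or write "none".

Conditions: its end is strictly after P72's start (X.end > Wed 16:00) AND its start is strictly after P74's start (X.start > Tue 23:00) AND its start is no earlier than P77's end (X.start >= Fri 08:00).
P65: end Fri 20:00 > Wed 16:00? ✓; start Wed 06:00 > Tue 23:00? ✓; start Wed 06:00 >= Fri 08:00? ✗ → no.
P66: end Sat 14:00 > Wed 16:00? ✓; start Fri 05:00 > Tue 23:00? ✓; start Fri 05:00 >= Fri 08:00? ✗ → no.
P67: end Sat 12:00 > Wed 16:00? ✓; start Thu 15:00 > Tue 23:00? ✓; start Thu 15:00 >= Fri 08:00? ✗ → no.
P68: end Sun 10:00 > Wed 16:00? ✓; start Sat 23:00 > Tue 23:00? ✓; start Sat 23:00 >= Fri 08:00? ✓ → yes.
P69: end Fri 07:00 > Wed 16:00? ✓; start Wed 16:00 > Tue 23:00? ✓; start Wed 16:00 >= Fri 08:00? ✗ → no.
P70: end Sun 05:00 > Wed 16:00? ✓; start Thu 19:00 > Tue 23:00? ✓; start Thu 19:00 >= Fri 08:00? ✗ → no.
P71: end Thu 14:00 > Wed 16:00? ✓; start Mon 14:00 > Tue 23:00? ✗; start Mon 14:00 >= Fri 08:00? ✗ → no.
P73: end Tue 18:00 > Wed 16:00? ✗; start Mon 11:00 > Tue 23:00? ✗; start Mon 11:00 >= Fri 08:00? ✗ → no.
P75: end Fri 05:00 > Wed 16:00? ✓; start Tue 13:00 > Tue 23:00? ✗; start Tue 13:00 >= Fri 08:00? ✗ → no.
P76: end Wed 13:00 > Wed 16:00? ✗; start Tue 16:00 > Tue 23:00? ✗; start Tue 16:00 >= Fri 08:00? ✗ → no.
Result: P68.

P68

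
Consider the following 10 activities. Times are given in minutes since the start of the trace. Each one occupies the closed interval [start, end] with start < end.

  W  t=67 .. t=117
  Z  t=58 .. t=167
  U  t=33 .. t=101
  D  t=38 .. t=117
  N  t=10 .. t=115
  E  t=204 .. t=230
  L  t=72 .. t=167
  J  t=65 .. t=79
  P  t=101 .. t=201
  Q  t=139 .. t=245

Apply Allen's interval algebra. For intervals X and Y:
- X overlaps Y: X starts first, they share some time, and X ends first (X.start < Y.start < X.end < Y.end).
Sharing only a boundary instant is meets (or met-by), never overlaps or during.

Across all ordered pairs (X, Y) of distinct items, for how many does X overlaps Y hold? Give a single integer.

Checking all 90 ordered pairs for relation 'overlaps'; matching pairs in alphabetical order:
(D, L): D overlaps L ✓
(D, P): D overlaps P ✓
(D, Z): D overlaps Z ✓
(J, L): J overlaps L ✓
(J, W): J overlaps W ✓
(L, P): L overlaps P ✓
(L, Q): L overlaps Q ✓
(N, D): N overlaps D ✓
(N, L): N overlaps L ✓
(N, P): N overlaps P ✓
(N, W): N overlaps W ✓
(N, Z): N overlaps Z ✓
(P, Q): P overlaps Q ✓
(U, D): U overlaps D ✓
(U, L): U overlaps L ✓
(U, W): U overlaps W ✓
(U, Z): U overlaps Z ✓
(W, L): W overlaps L ✓
(W, P): W overlaps P ✓
(Z, P): Z overlaps P ✓
(Z, Q): Z overlaps Q ✓
Count: 21.

21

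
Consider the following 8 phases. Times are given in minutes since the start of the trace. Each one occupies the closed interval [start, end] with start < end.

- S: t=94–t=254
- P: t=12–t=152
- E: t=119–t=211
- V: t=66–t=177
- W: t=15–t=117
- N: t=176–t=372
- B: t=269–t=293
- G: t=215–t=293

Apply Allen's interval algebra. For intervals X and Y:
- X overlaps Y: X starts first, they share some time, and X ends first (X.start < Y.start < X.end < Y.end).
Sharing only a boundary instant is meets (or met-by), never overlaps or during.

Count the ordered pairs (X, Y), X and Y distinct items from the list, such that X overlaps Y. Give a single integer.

11

Checking all 56 ordered pairs for relation 'overlaps'; matching pairs in alphabetical order:
(E, N): E overlaps N ✓
(P, E): P overlaps E ✓
(P, S): P overlaps S ✓
(P, V): P overlaps V ✓
(S, G): S overlaps G ✓
(S, N): S overlaps N ✓
(V, E): V overlaps E ✓
(V, N): V overlaps N ✓
(V, S): V overlaps S ✓
(W, S): W overlaps S ✓
(W, V): W overlaps V ✓
Count: 11.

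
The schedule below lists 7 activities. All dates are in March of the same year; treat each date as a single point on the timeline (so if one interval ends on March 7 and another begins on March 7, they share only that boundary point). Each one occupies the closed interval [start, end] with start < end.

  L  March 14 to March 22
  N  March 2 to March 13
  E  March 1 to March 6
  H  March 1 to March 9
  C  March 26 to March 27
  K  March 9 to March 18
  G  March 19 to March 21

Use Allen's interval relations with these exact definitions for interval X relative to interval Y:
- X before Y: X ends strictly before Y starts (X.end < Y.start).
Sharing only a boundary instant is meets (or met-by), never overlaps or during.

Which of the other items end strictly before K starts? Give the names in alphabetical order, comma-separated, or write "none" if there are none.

E

Target K = [March 9, March 18].
C [March 26, March 27] → after → no.
E [March 1, March 6] → before → yes.
G [March 19, March 21] → after → no.
H [March 1, March 9] → meets → no.
L [March 14, March 22] → overlapped-by → no.
N [March 2, March 13] → overlaps → no.
Result: E.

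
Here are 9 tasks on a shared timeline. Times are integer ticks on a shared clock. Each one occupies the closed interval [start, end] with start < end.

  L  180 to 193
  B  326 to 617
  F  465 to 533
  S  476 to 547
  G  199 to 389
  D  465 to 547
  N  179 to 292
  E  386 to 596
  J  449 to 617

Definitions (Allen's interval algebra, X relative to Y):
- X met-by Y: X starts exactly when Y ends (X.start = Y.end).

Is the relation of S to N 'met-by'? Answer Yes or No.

No

S = [476, 547], N = [179, 292].
Actual relation of S to N: after.
Asked whether 'met-by' holds → No.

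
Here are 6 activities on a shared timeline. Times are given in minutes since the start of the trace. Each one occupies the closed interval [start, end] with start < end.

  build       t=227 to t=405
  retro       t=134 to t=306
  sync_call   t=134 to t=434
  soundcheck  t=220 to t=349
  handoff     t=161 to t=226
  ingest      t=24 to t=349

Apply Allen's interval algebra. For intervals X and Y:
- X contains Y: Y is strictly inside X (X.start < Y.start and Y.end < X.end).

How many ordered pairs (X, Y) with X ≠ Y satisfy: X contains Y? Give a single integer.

6

Checking all 30 ordered pairs for relation 'contains'; matching pairs in alphabetical order:
(ingest, handoff): ingest contains handoff ✓
(ingest, retro): ingest contains retro ✓
(retro, handoff): retro contains handoff ✓
(sync_call, build): sync_call contains build ✓
(sync_call, handoff): sync_call contains handoff ✓
(sync_call, soundcheck): sync_call contains soundcheck ✓
Count: 6.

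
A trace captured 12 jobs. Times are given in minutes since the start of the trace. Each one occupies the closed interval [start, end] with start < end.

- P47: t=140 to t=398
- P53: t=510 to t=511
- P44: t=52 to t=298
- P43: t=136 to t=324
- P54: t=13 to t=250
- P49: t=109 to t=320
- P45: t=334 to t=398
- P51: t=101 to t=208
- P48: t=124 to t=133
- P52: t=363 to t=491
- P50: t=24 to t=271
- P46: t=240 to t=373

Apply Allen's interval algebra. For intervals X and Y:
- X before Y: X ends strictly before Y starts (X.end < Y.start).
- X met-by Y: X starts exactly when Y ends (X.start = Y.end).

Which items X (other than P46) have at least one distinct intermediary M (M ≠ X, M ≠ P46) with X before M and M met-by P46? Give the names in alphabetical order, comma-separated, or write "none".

Target P46 = [t=240, t=373].
Intermediaries M with M met-by P46: none.
Union: none.

none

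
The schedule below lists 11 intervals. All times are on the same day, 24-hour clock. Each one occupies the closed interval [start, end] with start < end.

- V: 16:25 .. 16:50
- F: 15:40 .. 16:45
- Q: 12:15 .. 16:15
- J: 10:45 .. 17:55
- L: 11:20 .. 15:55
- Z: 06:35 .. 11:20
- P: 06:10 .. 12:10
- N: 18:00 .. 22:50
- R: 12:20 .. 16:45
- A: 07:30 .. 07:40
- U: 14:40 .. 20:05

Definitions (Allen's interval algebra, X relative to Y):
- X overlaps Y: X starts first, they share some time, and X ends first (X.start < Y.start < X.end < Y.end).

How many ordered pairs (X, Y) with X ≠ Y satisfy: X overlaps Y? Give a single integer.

Checking all 110 ordered pairs for relation 'overlaps'; matching pairs in alphabetical order:
(F, V): F overlaps V ✓
(J, U): J overlaps U ✓
(L, F): L overlaps F ✓
(L, Q): L overlaps Q ✓
(L, R): L overlaps R ✓
(L, U): L overlaps U ✓
(P, J): P overlaps J ✓
(P, L): P overlaps L ✓
(Q, F): Q overlaps F ✓
(Q, R): Q overlaps R ✓
(Q, U): Q overlaps U ✓
(R, U): R overlaps U ✓
(R, V): R overlaps V ✓
(U, N): U overlaps N ✓
(Z, J): Z overlaps J ✓
Count: 15.

15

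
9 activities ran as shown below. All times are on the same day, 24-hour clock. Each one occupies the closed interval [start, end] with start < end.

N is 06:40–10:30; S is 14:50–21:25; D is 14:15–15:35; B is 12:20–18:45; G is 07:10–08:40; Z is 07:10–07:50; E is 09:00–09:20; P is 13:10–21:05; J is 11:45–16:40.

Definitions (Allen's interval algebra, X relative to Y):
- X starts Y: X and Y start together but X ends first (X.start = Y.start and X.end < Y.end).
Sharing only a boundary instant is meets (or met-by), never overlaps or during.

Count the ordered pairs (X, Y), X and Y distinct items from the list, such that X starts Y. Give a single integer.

Checking all 72 ordered pairs for relation 'starts'; matching pairs in alphabetical order:
(Z, G): Z starts G ✓
Count: 1.

1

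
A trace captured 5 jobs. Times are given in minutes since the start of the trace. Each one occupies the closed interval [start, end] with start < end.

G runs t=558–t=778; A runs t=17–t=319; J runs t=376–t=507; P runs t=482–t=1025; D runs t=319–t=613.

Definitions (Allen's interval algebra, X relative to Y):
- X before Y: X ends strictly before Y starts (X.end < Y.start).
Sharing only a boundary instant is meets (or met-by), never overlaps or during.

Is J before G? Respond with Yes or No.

J = [t=376, t=507], G = [t=558, t=778].
Actual relation of J to G: before.
Asked whether 'before' holds → Yes.

Yes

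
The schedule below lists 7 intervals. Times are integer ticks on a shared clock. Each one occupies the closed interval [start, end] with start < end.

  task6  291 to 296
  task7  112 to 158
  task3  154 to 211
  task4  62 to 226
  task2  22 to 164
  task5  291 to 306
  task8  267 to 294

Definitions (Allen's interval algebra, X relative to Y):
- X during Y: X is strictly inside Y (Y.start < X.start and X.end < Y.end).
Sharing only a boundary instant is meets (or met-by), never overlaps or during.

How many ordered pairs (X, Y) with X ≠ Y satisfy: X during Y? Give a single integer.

Checking all 42 ordered pairs for relation 'during'; matching pairs in alphabetical order:
(task3, task4): task3 during task4 ✓
(task7, task2): task7 during task2 ✓
(task7, task4): task7 during task4 ✓
Count: 3.

3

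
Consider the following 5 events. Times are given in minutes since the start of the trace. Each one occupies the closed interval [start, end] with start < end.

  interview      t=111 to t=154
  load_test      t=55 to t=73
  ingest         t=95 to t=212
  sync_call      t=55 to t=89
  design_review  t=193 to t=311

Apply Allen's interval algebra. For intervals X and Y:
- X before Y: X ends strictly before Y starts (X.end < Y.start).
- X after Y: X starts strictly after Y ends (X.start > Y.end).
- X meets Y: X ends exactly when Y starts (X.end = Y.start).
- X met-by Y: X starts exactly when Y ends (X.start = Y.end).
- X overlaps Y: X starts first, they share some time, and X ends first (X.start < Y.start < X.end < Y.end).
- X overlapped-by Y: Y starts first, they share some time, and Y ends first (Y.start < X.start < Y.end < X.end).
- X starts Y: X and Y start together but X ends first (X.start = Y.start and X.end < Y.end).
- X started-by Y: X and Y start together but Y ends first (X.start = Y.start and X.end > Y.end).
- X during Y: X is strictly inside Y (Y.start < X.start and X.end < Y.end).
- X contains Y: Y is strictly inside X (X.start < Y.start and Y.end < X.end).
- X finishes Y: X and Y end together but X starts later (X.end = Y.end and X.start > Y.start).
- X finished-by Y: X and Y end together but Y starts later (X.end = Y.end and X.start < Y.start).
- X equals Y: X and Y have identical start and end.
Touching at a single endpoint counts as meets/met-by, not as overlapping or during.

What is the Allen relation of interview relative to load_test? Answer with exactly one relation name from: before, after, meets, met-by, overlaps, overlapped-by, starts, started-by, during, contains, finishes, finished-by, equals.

interview = [t=111, t=154]; load_test = [t=55, t=73].
Compare endpoints: interview.start > load_test.start, interview.start > load_test.end, interview.end > load_test.start, interview.end > load_test.end.
That pattern is 'after'.

after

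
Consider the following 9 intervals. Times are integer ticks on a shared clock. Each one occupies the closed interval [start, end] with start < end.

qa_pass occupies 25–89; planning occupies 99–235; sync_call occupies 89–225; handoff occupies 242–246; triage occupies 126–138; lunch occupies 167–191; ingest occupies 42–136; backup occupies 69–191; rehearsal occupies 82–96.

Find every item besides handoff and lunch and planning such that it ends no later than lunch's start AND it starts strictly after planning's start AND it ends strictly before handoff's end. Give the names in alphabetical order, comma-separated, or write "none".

Conditions: its end is no later than lunch's start (X.end <= 167) AND its start is strictly after planning's start (X.start > 99) AND its end is strictly before handoff's end (X.end < 246).
backup: end 191 <= 167? ✗; start 69 > 99? ✗; end 191 < 246? ✓ → no.
ingest: end 136 <= 167? ✓; start 42 > 99? ✗; end 136 < 246? ✓ → no.
qa_pass: end 89 <= 167? ✓; start 25 > 99? ✗; end 89 < 246? ✓ → no.
rehearsal: end 96 <= 167? ✓; start 82 > 99? ✗; end 96 < 246? ✓ → no.
sync_call: end 225 <= 167? ✗; start 89 > 99? ✗; end 225 < 246? ✓ → no.
triage: end 138 <= 167? ✓; start 126 > 99? ✓; end 138 < 246? ✓ → yes.
Result: triage.

triage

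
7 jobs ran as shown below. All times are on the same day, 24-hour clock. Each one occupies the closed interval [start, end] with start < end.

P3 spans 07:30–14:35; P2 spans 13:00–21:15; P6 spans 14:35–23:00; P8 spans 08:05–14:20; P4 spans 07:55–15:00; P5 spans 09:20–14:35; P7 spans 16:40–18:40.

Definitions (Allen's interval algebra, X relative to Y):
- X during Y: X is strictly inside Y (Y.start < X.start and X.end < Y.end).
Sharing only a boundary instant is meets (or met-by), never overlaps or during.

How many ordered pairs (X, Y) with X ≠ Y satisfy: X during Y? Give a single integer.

5

Checking all 42 ordered pairs for relation 'during'; matching pairs in alphabetical order:
(P5, P4): P5 during P4 ✓
(P7, P2): P7 during P2 ✓
(P7, P6): P7 during P6 ✓
(P8, P3): P8 during P3 ✓
(P8, P4): P8 during P4 ✓
Count: 5.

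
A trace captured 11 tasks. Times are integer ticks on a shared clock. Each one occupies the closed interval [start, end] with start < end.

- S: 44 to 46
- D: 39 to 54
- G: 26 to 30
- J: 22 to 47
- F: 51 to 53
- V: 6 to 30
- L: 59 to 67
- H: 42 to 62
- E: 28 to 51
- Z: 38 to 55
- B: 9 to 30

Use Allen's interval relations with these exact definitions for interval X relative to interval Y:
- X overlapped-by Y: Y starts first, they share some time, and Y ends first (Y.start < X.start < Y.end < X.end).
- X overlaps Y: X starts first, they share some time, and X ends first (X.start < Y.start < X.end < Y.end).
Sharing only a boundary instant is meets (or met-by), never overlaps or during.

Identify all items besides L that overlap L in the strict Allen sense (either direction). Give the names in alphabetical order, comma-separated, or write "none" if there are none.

Target L = [59, 67].
B [9, 30] → before → no.
D [39, 54] → before → no.
E [28, 51] → before → no.
F [51, 53] → before → no.
G [26, 30] → before → no.
H [42, 62] → overlaps → yes.
J [22, 47] → before → no.
S [44, 46] → before → no.
V [6, 30] → before → no.
Z [38, 55] → before → no.
Result: H.

H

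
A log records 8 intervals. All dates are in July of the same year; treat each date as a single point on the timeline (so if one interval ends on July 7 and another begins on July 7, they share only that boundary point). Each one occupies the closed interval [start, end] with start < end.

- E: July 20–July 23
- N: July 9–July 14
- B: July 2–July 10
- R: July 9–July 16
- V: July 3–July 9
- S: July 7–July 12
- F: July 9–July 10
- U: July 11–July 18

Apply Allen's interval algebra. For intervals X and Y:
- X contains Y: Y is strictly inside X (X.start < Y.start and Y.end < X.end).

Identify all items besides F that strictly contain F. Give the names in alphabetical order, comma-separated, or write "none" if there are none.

S

Target F = [July 9, July 10].
B [July 2, July 10] → finished-by → no.
E [July 20, July 23] → after → no.
N [July 9, July 14] → started-by → no.
R [July 9, July 16] → started-by → no.
S [July 7, July 12] → contains → yes.
U [July 11, July 18] → after → no.
V [July 3, July 9] → meets → no.
Result: S.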